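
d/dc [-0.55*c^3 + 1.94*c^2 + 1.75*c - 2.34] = -1.65*c^2 + 3.88*c + 1.75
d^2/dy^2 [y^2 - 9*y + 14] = 2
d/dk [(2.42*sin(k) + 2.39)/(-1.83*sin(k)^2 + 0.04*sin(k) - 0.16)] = (4.4286*sin(k)^2 + 8.7474*sin(k) - 0.4828)*cos(k)/(3.3489*sin(k)^4 - 0.1464*sin(k)^3 + 0.5872*sin(k)^2 - 0.0128*sin(k) + 0.0256)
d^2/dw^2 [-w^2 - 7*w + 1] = -2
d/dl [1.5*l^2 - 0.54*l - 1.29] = 3.0*l - 0.54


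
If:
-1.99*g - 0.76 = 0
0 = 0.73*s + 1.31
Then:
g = -0.38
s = -1.79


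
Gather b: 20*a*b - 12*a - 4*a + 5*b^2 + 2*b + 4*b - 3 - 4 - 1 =-16*a + 5*b^2 + b*(20*a + 6) - 8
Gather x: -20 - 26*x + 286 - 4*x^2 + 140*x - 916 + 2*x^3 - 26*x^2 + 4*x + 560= 2*x^3 - 30*x^2 + 118*x - 90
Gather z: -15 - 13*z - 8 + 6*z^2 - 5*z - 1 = 6*z^2 - 18*z - 24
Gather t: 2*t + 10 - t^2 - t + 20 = -t^2 + t + 30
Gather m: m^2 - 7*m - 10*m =m^2 - 17*m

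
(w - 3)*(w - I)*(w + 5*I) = w^3 - 3*w^2 + 4*I*w^2 + 5*w - 12*I*w - 15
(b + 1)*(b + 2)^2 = b^3 + 5*b^2 + 8*b + 4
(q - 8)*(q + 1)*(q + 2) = q^3 - 5*q^2 - 22*q - 16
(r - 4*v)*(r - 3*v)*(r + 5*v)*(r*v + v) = r^4*v - 2*r^3*v^2 + r^3*v - 23*r^2*v^3 - 2*r^2*v^2 + 60*r*v^4 - 23*r*v^3 + 60*v^4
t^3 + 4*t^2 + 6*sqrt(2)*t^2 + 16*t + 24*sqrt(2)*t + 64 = (t + 4)*(t + 2*sqrt(2))*(t + 4*sqrt(2))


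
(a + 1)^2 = a^2 + 2*a + 1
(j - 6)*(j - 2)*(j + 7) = j^3 - j^2 - 44*j + 84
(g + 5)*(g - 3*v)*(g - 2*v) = g^3 - 5*g^2*v + 5*g^2 + 6*g*v^2 - 25*g*v + 30*v^2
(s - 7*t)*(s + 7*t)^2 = s^3 + 7*s^2*t - 49*s*t^2 - 343*t^3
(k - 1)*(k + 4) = k^2 + 3*k - 4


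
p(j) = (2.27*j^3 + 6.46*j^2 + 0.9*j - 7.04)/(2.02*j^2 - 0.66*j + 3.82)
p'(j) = (0.66 - 4.04*j)*(2.27*j^3 + 6.46*j^2 + 0.9*j - 7.04)/(2.02*j^2 - 0.66*j + 3.82)^2 + (6.81*j^2 + 12.92*j + 0.9)/(2.02*j^2 - 0.66*j + 3.82) = (4.5854*j^4 - 2.9964*j^3 + 19.9326*j^2 + 77.796*j - 1.2084)/(4.0804*j^4 - 2.6664*j^3 + 15.8684*j^2 - 5.0424*j + 14.5924)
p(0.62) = -0.83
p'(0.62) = 3.12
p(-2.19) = -0.13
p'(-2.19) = 0.27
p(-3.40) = -0.84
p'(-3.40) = 0.80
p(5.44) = 9.24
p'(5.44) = 1.26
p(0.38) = -1.46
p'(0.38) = 2.09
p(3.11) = 5.94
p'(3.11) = 1.70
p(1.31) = 1.61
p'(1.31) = 3.44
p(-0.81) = -0.83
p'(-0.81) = -1.47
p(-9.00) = -6.61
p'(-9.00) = 1.10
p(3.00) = 5.75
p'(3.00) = 1.75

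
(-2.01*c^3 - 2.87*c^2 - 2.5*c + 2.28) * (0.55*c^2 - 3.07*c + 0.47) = -1.1055*c^5 + 4.5922*c^4 + 6.4912*c^3 + 7.5801*c^2 - 8.1746*c + 1.0716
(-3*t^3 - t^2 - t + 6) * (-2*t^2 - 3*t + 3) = 6*t^5 + 11*t^4 - 4*t^3 - 12*t^2 - 21*t + 18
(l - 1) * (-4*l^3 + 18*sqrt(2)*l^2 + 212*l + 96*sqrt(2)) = -4*l^4 + 4*l^3 + 18*sqrt(2)*l^3 - 18*sqrt(2)*l^2 + 212*l^2 - 212*l + 96*sqrt(2)*l - 96*sqrt(2)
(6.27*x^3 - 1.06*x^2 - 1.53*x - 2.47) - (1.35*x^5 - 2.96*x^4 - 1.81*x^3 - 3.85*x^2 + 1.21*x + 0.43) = -1.35*x^5 + 2.96*x^4 + 8.08*x^3 + 2.79*x^2 - 2.74*x - 2.9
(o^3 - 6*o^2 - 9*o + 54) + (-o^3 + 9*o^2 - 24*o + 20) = 3*o^2 - 33*o + 74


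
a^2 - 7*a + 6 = (a - 6)*(a - 1)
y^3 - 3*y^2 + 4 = (y - 2)^2*(y + 1)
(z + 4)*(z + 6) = z^2 + 10*z + 24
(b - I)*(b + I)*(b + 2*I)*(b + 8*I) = b^4 + 10*I*b^3 - 15*b^2 + 10*I*b - 16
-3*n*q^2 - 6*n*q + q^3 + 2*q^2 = q*(-3*n + q)*(q + 2)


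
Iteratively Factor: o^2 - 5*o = (o)*(o - 5)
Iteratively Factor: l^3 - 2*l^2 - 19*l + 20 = (l - 5)*(l^2 + 3*l - 4) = (l - 5)*(l + 4)*(l - 1)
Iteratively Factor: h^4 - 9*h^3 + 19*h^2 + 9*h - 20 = (h - 4)*(h^3 - 5*h^2 - h + 5) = (h - 4)*(h - 1)*(h^2 - 4*h - 5) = (h - 5)*(h - 4)*(h - 1)*(h + 1)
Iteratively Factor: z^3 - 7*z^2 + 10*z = (z)*(z^2 - 7*z + 10) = z*(z - 2)*(z - 5)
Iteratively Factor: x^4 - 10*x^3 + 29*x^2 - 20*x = (x - 5)*(x^3 - 5*x^2 + 4*x) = (x - 5)*(x - 1)*(x^2 - 4*x) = x*(x - 5)*(x - 1)*(x - 4)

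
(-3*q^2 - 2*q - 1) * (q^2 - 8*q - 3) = -3*q^4 + 22*q^3 + 24*q^2 + 14*q + 3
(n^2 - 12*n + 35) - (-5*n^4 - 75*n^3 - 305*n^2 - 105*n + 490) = 5*n^4 + 75*n^3 + 306*n^2 + 93*n - 455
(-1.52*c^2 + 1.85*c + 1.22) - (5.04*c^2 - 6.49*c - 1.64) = -6.56*c^2 + 8.34*c + 2.86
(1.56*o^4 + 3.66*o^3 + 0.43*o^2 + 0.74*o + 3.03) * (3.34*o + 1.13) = 5.2104*o^5 + 13.9872*o^4 + 5.572*o^3 + 2.9575*o^2 + 10.9564*o + 3.4239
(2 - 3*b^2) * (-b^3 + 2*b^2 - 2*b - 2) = 3*b^5 - 6*b^4 + 4*b^3 + 10*b^2 - 4*b - 4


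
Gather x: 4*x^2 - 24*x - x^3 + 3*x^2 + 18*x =-x^3 + 7*x^2 - 6*x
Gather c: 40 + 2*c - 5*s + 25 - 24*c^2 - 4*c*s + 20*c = -24*c^2 + c*(22 - 4*s) - 5*s + 65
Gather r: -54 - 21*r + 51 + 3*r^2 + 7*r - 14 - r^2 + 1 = 2*r^2 - 14*r - 16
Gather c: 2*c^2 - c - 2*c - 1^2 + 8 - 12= 2*c^2 - 3*c - 5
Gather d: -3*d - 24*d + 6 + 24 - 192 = -27*d - 162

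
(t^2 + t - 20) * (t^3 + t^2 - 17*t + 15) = t^5 + 2*t^4 - 36*t^3 - 22*t^2 + 355*t - 300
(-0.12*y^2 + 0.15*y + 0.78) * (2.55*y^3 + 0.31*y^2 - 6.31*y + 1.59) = -0.306*y^5 + 0.3453*y^4 + 2.7927*y^3 - 0.8955*y^2 - 4.6833*y + 1.2402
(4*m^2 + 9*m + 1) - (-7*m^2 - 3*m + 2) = 11*m^2 + 12*m - 1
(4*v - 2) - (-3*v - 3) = 7*v + 1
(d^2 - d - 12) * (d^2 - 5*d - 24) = d^4 - 6*d^3 - 31*d^2 + 84*d + 288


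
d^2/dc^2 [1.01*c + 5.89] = 0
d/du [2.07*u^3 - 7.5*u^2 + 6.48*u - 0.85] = 6.21*u^2 - 15.0*u + 6.48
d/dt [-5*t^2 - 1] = -10*t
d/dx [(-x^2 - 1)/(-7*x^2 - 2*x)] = 2*(x^2 - 7*x - 1)/(x^2*(49*x^2 + 28*x + 4))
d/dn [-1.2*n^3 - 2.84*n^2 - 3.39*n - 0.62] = -3.6*n^2 - 5.68*n - 3.39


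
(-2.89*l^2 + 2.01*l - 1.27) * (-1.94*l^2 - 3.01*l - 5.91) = 5.6066*l^4 + 4.7995*l^3 + 13.4936*l^2 - 8.0564*l + 7.5057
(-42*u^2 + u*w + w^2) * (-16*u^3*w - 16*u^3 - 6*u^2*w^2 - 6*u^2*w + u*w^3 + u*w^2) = 672*u^5*w + 672*u^5 + 236*u^4*w^2 + 236*u^4*w - 64*u^3*w^3 - 64*u^3*w^2 - 5*u^2*w^4 - 5*u^2*w^3 + u*w^5 + u*w^4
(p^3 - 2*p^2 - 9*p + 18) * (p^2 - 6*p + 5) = p^5 - 8*p^4 + 8*p^3 + 62*p^2 - 153*p + 90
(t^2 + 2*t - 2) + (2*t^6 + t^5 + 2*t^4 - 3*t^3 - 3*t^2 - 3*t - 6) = 2*t^6 + t^5 + 2*t^4 - 3*t^3 - 2*t^2 - t - 8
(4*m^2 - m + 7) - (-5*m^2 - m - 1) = 9*m^2 + 8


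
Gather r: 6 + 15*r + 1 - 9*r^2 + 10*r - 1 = -9*r^2 + 25*r + 6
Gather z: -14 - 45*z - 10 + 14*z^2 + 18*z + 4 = 14*z^2 - 27*z - 20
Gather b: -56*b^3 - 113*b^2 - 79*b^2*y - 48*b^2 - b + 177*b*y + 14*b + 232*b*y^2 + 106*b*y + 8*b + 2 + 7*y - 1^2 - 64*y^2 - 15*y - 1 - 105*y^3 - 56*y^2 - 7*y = -56*b^3 + b^2*(-79*y - 161) + b*(232*y^2 + 283*y + 21) - 105*y^3 - 120*y^2 - 15*y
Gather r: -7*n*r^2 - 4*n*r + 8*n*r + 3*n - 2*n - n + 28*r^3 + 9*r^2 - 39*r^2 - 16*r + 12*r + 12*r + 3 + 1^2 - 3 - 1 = 28*r^3 + r^2*(-7*n - 30) + r*(4*n + 8)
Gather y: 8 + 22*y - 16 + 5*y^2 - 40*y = 5*y^2 - 18*y - 8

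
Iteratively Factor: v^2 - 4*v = (v - 4)*(v)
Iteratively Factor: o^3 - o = (o + 1)*(o^2 - o) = o*(o + 1)*(o - 1)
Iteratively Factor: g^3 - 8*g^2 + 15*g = (g)*(g^2 - 8*g + 15) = g*(g - 5)*(g - 3)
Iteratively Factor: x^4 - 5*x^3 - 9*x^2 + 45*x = (x - 3)*(x^3 - 2*x^2 - 15*x) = (x - 3)*(x + 3)*(x^2 - 5*x) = (x - 5)*(x - 3)*(x + 3)*(x)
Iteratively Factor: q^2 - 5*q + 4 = (q - 4)*(q - 1)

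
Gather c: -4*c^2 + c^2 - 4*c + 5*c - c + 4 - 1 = 3 - 3*c^2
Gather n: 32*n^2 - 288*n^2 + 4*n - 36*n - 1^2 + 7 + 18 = -256*n^2 - 32*n + 24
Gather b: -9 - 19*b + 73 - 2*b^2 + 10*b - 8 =-2*b^2 - 9*b + 56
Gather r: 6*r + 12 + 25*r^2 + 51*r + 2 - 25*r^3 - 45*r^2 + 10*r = -25*r^3 - 20*r^2 + 67*r + 14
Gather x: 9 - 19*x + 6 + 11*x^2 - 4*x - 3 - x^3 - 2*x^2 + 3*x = -x^3 + 9*x^2 - 20*x + 12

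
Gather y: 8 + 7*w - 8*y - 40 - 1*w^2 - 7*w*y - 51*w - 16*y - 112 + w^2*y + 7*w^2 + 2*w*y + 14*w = 6*w^2 - 30*w + y*(w^2 - 5*w - 24) - 144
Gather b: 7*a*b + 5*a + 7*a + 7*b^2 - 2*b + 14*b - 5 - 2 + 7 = 12*a + 7*b^2 + b*(7*a + 12)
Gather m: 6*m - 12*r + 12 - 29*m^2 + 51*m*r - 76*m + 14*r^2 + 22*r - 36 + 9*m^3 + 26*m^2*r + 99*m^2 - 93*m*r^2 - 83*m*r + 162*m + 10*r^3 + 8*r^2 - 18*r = 9*m^3 + m^2*(26*r + 70) + m*(-93*r^2 - 32*r + 92) + 10*r^3 + 22*r^2 - 8*r - 24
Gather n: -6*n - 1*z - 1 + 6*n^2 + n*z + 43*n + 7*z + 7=6*n^2 + n*(z + 37) + 6*z + 6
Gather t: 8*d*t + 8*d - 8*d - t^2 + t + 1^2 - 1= -t^2 + t*(8*d + 1)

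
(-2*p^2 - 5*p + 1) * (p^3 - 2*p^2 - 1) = -2*p^5 - p^4 + 11*p^3 + 5*p - 1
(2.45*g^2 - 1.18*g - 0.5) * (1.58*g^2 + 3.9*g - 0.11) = 3.871*g^4 + 7.6906*g^3 - 5.6615*g^2 - 1.8202*g + 0.055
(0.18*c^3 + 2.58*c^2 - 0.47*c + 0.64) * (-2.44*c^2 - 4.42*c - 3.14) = -0.4392*c^5 - 7.0908*c^4 - 10.822*c^3 - 7.5854*c^2 - 1.353*c - 2.0096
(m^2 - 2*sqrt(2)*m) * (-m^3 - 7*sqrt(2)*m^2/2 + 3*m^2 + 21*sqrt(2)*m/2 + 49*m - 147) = -m^5 - 3*sqrt(2)*m^4/2 + 3*m^4 + 9*sqrt(2)*m^3/2 + 63*m^3 - 189*m^2 - 98*sqrt(2)*m^2 + 294*sqrt(2)*m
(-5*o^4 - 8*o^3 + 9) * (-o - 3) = 5*o^5 + 23*o^4 + 24*o^3 - 9*o - 27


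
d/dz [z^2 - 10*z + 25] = 2*z - 10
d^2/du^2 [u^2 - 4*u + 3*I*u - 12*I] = 2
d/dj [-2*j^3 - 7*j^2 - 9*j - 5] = -6*j^2 - 14*j - 9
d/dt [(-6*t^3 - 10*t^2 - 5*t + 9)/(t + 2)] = (-12*t^3 - 46*t^2 - 40*t - 19)/(t^2 + 4*t + 4)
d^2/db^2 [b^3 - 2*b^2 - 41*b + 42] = 6*b - 4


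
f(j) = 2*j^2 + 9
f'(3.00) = 12.00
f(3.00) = 27.00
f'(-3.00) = -12.00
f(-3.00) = 27.00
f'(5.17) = 20.68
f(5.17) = 62.46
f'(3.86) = 15.44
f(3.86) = 38.80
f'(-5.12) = -20.48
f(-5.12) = 61.43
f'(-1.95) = -7.80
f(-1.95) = 16.60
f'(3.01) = 12.04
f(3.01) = 27.12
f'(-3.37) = -13.48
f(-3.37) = 31.71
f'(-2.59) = -10.36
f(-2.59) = 22.42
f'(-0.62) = -2.48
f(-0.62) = 9.77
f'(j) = 4*j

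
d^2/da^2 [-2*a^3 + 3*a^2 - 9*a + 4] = 6 - 12*a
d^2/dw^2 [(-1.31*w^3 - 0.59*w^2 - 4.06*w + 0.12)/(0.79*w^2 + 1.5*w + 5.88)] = (-1.77635683940025e-15*w^4 + 2.60603200000001*w^3 - 52.43184*w^2 - 157.744512*w + 30.24576)/(0.493039*w^6 + 2.80845*w^5 + 16.341624*w^4 + 45.1818*w^3 + 121.631328*w^2 + 155.5848*w + 203.297472)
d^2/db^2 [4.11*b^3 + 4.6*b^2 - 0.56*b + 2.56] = 24.66*b + 9.2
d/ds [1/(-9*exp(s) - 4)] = 9*exp(s)/(9*exp(s) + 4)^2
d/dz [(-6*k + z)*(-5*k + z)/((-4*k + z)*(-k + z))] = 2*k*(53*k^2 - 26*k*z + 3*z^2)/(16*k^4 - 40*k^3*z + 33*k^2*z^2 - 10*k*z^3 + z^4)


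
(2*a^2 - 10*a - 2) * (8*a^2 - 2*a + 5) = 16*a^4 - 84*a^3 + 14*a^2 - 46*a - 10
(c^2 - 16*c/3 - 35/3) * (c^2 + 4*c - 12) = c^4 - 4*c^3/3 - 45*c^2 + 52*c/3 + 140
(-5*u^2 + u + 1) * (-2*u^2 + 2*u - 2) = 10*u^4 - 12*u^3 + 10*u^2 - 2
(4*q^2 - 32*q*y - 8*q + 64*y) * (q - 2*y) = 4*q^3 - 40*q^2*y - 8*q^2 + 64*q*y^2 + 80*q*y - 128*y^2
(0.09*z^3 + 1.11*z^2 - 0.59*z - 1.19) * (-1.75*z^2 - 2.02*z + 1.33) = -0.1575*z^5 - 2.1243*z^4 - 1.09*z^3 + 4.7506*z^2 + 1.6191*z - 1.5827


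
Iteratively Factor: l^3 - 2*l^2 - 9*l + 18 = (l - 2)*(l^2 - 9) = (l - 3)*(l - 2)*(l + 3)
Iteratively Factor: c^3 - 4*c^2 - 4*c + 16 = (c + 2)*(c^2 - 6*c + 8) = (c - 2)*(c + 2)*(c - 4)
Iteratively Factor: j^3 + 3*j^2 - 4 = (j + 2)*(j^2 + j - 2) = (j - 1)*(j + 2)*(j + 2)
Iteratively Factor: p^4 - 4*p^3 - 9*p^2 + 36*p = (p + 3)*(p^3 - 7*p^2 + 12*p) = (p - 4)*(p + 3)*(p^2 - 3*p) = p*(p - 4)*(p + 3)*(p - 3)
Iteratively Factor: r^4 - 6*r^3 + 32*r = (r + 2)*(r^3 - 8*r^2 + 16*r) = r*(r + 2)*(r^2 - 8*r + 16) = r*(r - 4)*(r + 2)*(r - 4)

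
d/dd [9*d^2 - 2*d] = 18*d - 2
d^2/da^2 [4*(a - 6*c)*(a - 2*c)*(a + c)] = 24*a - 56*c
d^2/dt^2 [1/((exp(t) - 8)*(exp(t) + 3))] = (4*exp(3*t) - 15*exp(2*t) + 121*exp(t) - 120)*exp(t)/(exp(6*t) - 15*exp(5*t) + 3*exp(4*t) + 595*exp(3*t) - 72*exp(2*t) - 8640*exp(t) - 13824)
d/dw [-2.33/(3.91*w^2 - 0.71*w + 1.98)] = (18.2206*w - 1.6543)/(3.91*w^2 - 0.71*w + 1.98)^2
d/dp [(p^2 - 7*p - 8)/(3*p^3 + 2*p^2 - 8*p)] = (-3*p^4 + 42*p^3 + 78*p^2 + 32*p - 64)/(p^2*(9*p^4 + 12*p^3 - 44*p^2 - 32*p + 64))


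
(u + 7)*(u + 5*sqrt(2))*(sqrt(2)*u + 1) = sqrt(2)*u^3 + 7*sqrt(2)*u^2 + 11*u^2 + 5*sqrt(2)*u + 77*u + 35*sqrt(2)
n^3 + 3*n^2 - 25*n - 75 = (n - 5)*(n + 3)*(n + 5)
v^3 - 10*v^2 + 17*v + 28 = (v - 7)*(v - 4)*(v + 1)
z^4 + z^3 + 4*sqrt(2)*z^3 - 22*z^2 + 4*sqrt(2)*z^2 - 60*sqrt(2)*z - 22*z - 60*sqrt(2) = (z + 1)*(z - 3*sqrt(2))*(z + 2*sqrt(2))*(z + 5*sqrt(2))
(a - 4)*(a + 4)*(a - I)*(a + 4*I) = a^4 + 3*I*a^3 - 12*a^2 - 48*I*a - 64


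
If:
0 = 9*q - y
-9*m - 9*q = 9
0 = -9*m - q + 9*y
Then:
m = -80/89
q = -9/89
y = -81/89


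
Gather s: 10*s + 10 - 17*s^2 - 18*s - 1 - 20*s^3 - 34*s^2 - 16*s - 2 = -20*s^3 - 51*s^2 - 24*s + 7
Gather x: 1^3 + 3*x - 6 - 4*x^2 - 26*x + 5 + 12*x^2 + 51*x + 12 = 8*x^2 + 28*x + 12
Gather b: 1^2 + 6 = 7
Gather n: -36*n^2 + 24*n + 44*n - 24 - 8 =-36*n^2 + 68*n - 32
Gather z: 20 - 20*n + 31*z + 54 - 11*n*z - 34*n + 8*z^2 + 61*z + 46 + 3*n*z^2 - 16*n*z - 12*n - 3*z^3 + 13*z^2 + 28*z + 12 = -66*n - 3*z^3 + z^2*(3*n + 21) + z*(120 - 27*n) + 132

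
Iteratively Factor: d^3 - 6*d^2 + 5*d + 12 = (d - 3)*(d^2 - 3*d - 4) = (d - 3)*(d + 1)*(d - 4)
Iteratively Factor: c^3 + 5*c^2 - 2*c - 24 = (c + 4)*(c^2 + c - 6) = (c + 3)*(c + 4)*(c - 2)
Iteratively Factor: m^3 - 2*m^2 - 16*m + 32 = (m - 4)*(m^2 + 2*m - 8) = (m - 4)*(m + 4)*(m - 2)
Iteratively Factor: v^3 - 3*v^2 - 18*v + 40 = (v + 4)*(v^2 - 7*v + 10) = (v - 5)*(v + 4)*(v - 2)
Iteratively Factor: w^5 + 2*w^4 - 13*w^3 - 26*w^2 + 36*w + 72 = (w - 3)*(w^4 + 5*w^3 + 2*w^2 - 20*w - 24) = (w - 3)*(w + 2)*(w^3 + 3*w^2 - 4*w - 12) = (w - 3)*(w - 2)*(w + 2)*(w^2 + 5*w + 6) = (w - 3)*(w - 2)*(w + 2)^2*(w + 3)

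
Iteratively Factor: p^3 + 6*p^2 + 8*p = (p + 4)*(p^2 + 2*p) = (p + 2)*(p + 4)*(p)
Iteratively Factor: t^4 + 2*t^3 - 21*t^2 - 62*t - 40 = (t - 5)*(t^3 + 7*t^2 + 14*t + 8) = (t - 5)*(t + 4)*(t^2 + 3*t + 2) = (t - 5)*(t + 2)*(t + 4)*(t + 1)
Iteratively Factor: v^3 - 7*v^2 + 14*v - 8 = (v - 1)*(v^2 - 6*v + 8) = (v - 4)*(v - 1)*(v - 2)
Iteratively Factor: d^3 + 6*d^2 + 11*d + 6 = (d + 3)*(d^2 + 3*d + 2) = (d + 1)*(d + 3)*(d + 2)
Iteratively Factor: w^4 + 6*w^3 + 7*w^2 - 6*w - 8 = (w + 4)*(w^3 + 2*w^2 - w - 2) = (w + 2)*(w + 4)*(w^2 - 1) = (w + 1)*(w + 2)*(w + 4)*(w - 1)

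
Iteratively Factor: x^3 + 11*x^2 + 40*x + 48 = (x + 4)*(x^2 + 7*x + 12) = (x + 3)*(x + 4)*(x + 4)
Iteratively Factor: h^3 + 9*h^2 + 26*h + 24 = (h + 2)*(h^2 + 7*h + 12) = (h + 2)*(h + 3)*(h + 4)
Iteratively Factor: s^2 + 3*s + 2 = (s + 2)*(s + 1)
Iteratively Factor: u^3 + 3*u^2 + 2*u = (u + 1)*(u^2 + 2*u) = u*(u + 1)*(u + 2)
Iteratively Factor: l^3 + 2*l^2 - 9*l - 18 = (l + 3)*(l^2 - l - 6) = (l + 2)*(l + 3)*(l - 3)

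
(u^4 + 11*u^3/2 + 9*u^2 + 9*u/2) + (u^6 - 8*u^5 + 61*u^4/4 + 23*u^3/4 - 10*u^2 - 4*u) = u^6 - 8*u^5 + 65*u^4/4 + 45*u^3/4 - u^2 + u/2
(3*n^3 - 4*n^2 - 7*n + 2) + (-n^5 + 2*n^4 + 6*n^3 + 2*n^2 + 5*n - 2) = -n^5 + 2*n^4 + 9*n^3 - 2*n^2 - 2*n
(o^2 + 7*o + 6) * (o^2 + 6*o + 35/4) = o^4 + 13*o^3 + 227*o^2/4 + 389*o/4 + 105/2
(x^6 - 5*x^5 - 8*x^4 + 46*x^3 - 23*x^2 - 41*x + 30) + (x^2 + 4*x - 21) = x^6 - 5*x^5 - 8*x^4 + 46*x^3 - 22*x^2 - 37*x + 9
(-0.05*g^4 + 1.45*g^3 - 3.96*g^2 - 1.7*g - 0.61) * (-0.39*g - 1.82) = 0.0195*g^5 - 0.4745*g^4 - 1.0946*g^3 + 7.8702*g^2 + 3.3319*g + 1.1102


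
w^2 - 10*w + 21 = (w - 7)*(w - 3)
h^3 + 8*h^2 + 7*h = h*(h + 1)*(h + 7)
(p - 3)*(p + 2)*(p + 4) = p^3 + 3*p^2 - 10*p - 24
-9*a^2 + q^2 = (-3*a + q)*(3*a + q)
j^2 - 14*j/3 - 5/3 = (j - 5)*(j + 1/3)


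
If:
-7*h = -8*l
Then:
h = 8*l/7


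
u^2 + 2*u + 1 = (u + 1)^2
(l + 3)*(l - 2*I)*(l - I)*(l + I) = l^4 + 3*l^3 - 2*I*l^3 + l^2 - 6*I*l^2 + 3*l - 2*I*l - 6*I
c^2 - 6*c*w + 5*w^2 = (c - 5*w)*(c - w)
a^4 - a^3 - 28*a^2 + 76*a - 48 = (a - 4)*(a - 2)*(a - 1)*(a + 6)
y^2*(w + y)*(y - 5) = w*y^3 - 5*w*y^2 + y^4 - 5*y^3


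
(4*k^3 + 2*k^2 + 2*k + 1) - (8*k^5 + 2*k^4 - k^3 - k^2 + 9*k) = -8*k^5 - 2*k^4 + 5*k^3 + 3*k^2 - 7*k + 1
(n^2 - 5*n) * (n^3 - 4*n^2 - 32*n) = n^5 - 9*n^4 - 12*n^3 + 160*n^2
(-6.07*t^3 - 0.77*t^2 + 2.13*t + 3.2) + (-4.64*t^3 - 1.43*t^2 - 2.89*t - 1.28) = -10.71*t^3 - 2.2*t^2 - 0.76*t + 1.92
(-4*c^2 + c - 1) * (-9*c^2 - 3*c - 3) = 36*c^4 + 3*c^3 + 18*c^2 + 3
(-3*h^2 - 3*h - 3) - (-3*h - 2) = -3*h^2 - 1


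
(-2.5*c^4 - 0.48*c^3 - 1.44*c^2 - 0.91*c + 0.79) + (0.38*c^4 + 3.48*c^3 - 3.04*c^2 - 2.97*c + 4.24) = -2.12*c^4 + 3.0*c^3 - 4.48*c^2 - 3.88*c + 5.03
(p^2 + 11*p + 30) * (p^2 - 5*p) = p^4 + 6*p^3 - 25*p^2 - 150*p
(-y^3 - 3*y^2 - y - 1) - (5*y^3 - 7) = -6*y^3 - 3*y^2 - y + 6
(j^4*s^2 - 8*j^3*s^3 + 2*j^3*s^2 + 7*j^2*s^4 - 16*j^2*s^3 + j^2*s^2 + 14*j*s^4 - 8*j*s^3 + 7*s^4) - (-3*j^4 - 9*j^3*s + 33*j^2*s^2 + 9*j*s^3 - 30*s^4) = j^4*s^2 + 3*j^4 - 8*j^3*s^3 + 2*j^3*s^2 + 9*j^3*s + 7*j^2*s^4 - 16*j^2*s^3 - 32*j^2*s^2 + 14*j*s^4 - 17*j*s^3 + 37*s^4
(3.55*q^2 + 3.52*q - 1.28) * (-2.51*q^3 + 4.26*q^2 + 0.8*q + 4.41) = -8.9105*q^5 + 6.2878*q^4 + 21.048*q^3 + 13.0187*q^2 + 14.4992*q - 5.6448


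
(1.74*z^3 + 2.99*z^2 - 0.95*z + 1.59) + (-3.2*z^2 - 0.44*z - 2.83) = 1.74*z^3 - 0.21*z^2 - 1.39*z - 1.24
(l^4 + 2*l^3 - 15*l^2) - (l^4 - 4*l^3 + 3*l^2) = 6*l^3 - 18*l^2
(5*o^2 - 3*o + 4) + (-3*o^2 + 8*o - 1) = 2*o^2 + 5*o + 3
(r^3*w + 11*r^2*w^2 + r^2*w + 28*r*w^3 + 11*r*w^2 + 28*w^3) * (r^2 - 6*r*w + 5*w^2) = r^5*w + 5*r^4*w^2 + r^4*w - 33*r^3*w^3 + 5*r^3*w^2 - 113*r^2*w^4 - 33*r^2*w^3 + 140*r*w^5 - 113*r*w^4 + 140*w^5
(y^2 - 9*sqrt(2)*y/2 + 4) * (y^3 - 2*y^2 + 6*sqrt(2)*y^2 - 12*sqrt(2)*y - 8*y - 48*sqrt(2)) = y^5 - 2*y^4 + 3*sqrt(2)*y^4/2 - 58*y^3 - 3*sqrt(2)*y^3 + 12*sqrt(2)*y^2 + 100*y^2 - 48*sqrt(2)*y + 400*y - 192*sqrt(2)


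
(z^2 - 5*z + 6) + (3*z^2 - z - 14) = 4*z^2 - 6*z - 8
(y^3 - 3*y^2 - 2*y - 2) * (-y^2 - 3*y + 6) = -y^5 + 17*y^3 - 10*y^2 - 6*y - 12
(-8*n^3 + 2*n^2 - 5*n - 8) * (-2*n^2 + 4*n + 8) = 16*n^5 - 36*n^4 - 46*n^3 + 12*n^2 - 72*n - 64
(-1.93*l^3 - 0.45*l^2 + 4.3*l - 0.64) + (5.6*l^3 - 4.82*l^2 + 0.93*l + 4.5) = 3.67*l^3 - 5.27*l^2 + 5.23*l + 3.86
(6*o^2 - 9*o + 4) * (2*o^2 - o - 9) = 12*o^4 - 24*o^3 - 37*o^2 + 77*o - 36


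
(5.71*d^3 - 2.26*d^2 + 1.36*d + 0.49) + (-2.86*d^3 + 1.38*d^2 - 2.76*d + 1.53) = 2.85*d^3 - 0.88*d^2 - 1.4*d + 2.02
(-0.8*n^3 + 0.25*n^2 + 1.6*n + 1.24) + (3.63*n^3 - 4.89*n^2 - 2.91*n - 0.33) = 2.83*n^3 - 4.64*n^2 - 1.31*n + 0.91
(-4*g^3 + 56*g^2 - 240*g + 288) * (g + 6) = -4*g^4 + 32*g^3 + 96*g^2 - 1152*g + 1728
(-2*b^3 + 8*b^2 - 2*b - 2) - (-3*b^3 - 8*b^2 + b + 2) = b^3 + 16*b^2 - 3*b - 4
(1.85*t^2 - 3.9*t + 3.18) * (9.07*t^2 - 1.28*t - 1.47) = 16.7795*t^4 - 37.741*t^3 + 31.1151*t^2 + 1.6626*t - 4.6746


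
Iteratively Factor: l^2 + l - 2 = (l - 1)*(l + 2)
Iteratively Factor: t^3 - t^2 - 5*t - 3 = (t + 1)*(t^2 - 2*t - 3) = (t + 1)^2*(t - 3)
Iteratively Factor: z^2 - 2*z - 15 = (z + 3)*(z - 5)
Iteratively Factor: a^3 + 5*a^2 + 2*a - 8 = (a + 2)*(a^2 + 3*a - 4) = (a + 2)*(a + 4)*(a - 1)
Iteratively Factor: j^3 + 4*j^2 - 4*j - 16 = (j + 2)*(j^2 + 2*j - 8) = (j + 2)*(j + 4)*(j - 2)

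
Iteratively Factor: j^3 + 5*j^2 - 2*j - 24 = (j - 2)*(j^2 + 7*j + 12) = (j - 2)*(j + 3)*(j + 4)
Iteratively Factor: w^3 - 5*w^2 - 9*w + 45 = (w + 3)*(w^2 - 8*w + 15) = (w - 3)*(w + 3)*(w - 5)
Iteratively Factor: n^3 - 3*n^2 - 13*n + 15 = (n - 1)*(n^2 - 2*n - 15) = (n - 5)*(n - 1)*(n + 3)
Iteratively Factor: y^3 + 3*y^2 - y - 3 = (y + 1)*(y^2 + 2*y - 3) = (y - 1)*(y + 1)*(y + 3)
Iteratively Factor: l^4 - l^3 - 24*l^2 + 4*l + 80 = (l - 5)*(l^3 + 4*l^2 - 4*l - 16) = (l - 5)*(l + 4)*(l^2 - 4) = (l - 5)*(l - 2)*(l + 4)*(l + 2)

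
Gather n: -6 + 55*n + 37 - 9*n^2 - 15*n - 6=-9*n^2 + 40*n + 25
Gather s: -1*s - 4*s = -5*s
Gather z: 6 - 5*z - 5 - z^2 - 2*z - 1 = -z^2 - 7*z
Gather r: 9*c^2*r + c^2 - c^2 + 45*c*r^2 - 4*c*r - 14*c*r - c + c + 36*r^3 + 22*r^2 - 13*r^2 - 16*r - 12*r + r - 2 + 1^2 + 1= 36*r^3 + r^2*(45*c + 9) + r*(9*c^2 - 18*c - 27)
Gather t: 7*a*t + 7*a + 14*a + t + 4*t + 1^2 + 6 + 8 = 21*a + t*(7*a + 5) + 15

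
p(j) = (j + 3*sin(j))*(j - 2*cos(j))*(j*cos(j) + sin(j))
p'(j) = (j + 3*sin(j))*(j - 2*cos(j))*(-j*sin(j) + 2*cos(j)) + (j + 3*sin(j))*(j*cos(j) + sin(j))*(2*sin(j) + 1) + (j - 2*cos(j))*(j*cos(j) + sin(j))*(3*cos(j) + 1) = -(j + 3*sin(j))*(j - 2*cos(j))*(j*sin(j) - 2*cos(j)) + (j + 3*sin(j))*(j*cos(j) + sin(j))*(2*sin(j) + 1) + (j - 2*cos(j))*(j*cos(j) + sin(j))*(3*cos(j) + 1)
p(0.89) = -1.59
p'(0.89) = 8.90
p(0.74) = -2.49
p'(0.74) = 3.04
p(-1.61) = -6.61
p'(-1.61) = -14.95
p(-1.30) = -10.08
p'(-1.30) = -6.28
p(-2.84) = 8.38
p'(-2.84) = -9.03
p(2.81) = -41.50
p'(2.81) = -44.39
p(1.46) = 6.36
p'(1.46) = 10.47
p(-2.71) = 7.24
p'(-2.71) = -8.63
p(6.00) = 115.43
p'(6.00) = 175.01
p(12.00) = 1027.51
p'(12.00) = 1212.70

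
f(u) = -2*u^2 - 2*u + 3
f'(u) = -4*u - 2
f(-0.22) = 3.34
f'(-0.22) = -1.12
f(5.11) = -59.44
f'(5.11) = -22.44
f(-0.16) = 3.27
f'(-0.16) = -1.36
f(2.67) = -16.60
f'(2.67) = -12.68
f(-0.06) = 3.11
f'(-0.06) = -1.76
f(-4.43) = -27.39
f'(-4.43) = 15.72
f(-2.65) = -5.74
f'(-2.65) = 8.60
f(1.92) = -8.21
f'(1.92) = -9.68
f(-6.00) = -57.00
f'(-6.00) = 22.00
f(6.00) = -81.00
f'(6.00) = -26.00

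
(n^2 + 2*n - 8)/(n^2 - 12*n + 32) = (n^2 + 2*n - 8)/(n^2 - 12*n + 32)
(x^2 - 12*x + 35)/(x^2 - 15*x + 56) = (x - 5)/(x - 8)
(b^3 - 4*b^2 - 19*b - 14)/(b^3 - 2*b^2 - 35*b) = (b^2 + 3*b + 2)/(b*(b + 5))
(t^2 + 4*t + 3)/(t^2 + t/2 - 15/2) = 2*(t + 1)/(2*t - 5)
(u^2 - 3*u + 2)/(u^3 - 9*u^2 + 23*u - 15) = (u - 2)/(u^2 - 8*u + 15)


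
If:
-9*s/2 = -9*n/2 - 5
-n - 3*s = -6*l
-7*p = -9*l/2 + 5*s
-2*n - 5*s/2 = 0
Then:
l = 35/243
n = -50/81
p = -295/1134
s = 40/81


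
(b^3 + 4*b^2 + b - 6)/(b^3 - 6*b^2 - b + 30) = (b^2 + 2*b - 3)/(b^2 - 8*b + 15)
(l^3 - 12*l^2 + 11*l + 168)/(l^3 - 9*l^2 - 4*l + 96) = (l - 7)/(l - 4)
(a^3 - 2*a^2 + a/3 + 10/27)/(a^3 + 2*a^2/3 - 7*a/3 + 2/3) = (27*a^3 - 54*a^2 + 9*a + 10)/(9*(3*a^3 + 2*a^2 - 7*a + 2))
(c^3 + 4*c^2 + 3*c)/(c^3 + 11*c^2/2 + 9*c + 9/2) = 2*c/(2*c + 3)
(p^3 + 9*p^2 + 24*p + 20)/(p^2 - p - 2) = (p^3 + 9*p^2 + 24*p + 20)/(p^2 - p - 2)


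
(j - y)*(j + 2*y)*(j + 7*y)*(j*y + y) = j^4*y + 8*j^3*y^2 + j^3*y + 5*j^2*y^3 + 8*j^2*y^2 - 14*j*y^4 + 5*j*y^3 - 14*y^4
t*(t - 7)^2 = t^3 - 14*t^2 + 49*t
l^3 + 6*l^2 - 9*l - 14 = (l - 2)*(l + 1)*(l + 7)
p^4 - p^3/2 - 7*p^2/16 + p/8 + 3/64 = (p - 3/4)*(p - 1/2)*(p + 1/4)*(p + 1/2)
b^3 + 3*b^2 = b^2*(b + 3)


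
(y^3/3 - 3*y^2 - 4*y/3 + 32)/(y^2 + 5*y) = (y^3 - 9*y^2 - 4*y + 96)/(3*y*(y + 5))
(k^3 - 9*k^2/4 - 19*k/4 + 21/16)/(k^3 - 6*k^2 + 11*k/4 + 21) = (k - 1/4)/(k - 4)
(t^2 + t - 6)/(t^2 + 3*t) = (t - 2)/t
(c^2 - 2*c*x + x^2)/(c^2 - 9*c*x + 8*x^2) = (-c + x)/(-c + 8*x)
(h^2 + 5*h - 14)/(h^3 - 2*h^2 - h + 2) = (h + 7)/(h^2 - 1)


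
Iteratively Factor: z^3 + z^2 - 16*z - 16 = (z + 4)*(z^2 - 3*z - 4) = (z + 1)*(z + 4)*(z - 4)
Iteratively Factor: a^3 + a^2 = (a)*(a^2 + a) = a^2*(a + 1)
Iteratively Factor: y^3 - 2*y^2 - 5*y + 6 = (y + 2)*(y^2 - 4*y + 3) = (y - 3)*(y + 2)*(y - 1)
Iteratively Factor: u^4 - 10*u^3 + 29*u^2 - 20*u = (u)*(u^3 - 10*u^2 + 29*u - 20) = u*(u - 4)*(u^2 - 6*u + 5) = u*(u - 5)*(u - 4)*(u - 1)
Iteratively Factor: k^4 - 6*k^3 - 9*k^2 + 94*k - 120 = (k - 5)*(k^3 - k^2 - 14*k + 24) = (k - 5)*(k + 4)*(k^2 - 5*k + 6) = (k - 5)*(k - 2)*(k + 4)*(k - 3)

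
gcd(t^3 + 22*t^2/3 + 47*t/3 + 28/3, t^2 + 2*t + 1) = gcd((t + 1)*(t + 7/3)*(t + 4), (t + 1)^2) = t + 1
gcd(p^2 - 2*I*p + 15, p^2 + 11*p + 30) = 1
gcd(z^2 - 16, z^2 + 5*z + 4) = z + 4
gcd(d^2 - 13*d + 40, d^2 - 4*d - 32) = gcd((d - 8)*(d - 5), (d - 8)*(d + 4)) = d - 8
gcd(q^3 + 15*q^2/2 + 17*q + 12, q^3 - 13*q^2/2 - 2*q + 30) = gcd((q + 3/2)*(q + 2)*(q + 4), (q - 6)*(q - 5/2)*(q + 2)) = q + 2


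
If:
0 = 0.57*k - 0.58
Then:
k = 1.02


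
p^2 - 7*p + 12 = (p - 4)*(p - 3)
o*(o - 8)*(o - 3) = o^3 - 11*o^2 + 24*o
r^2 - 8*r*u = r*(r - 8*u)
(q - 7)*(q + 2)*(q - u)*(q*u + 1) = q^4*u - q^3*u^2 - 5*q^3*u + q^3 + 5*q^2*u^2 - 15*q^2*u - 5*q^2 + 14*q*u^2 + 5*q*u - 14*q + 14*u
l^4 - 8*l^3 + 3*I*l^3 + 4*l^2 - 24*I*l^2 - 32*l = l*(l - 8)*(l - I)*(l + 4*I)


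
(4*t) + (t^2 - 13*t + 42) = t^2 - 9*t + 42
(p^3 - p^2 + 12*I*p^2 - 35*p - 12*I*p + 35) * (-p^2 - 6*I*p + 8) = -p^5 + p^4 - 18*I*p^4 + 115*p^3 + 18*I*p^3 - 115*p^2 + 306*I*p^2 - 280*p - 306*I*p + 280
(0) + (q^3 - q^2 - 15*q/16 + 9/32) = q^3 - q^2 - 15*q/16 + 9/32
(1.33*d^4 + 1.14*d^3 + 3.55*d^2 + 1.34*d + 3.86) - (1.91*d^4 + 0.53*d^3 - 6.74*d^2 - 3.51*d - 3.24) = -0.58*d^4 + 0.61*d^3 + 10.29*d^2 + 4.85*d + 7.1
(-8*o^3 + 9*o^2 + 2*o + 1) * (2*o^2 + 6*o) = -16*o^5 - 30*o^4 + 58*o^3 + 14*o^2 + 6*o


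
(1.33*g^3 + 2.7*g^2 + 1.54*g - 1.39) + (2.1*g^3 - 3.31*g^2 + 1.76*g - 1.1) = 3.43*g^3 - 0.61*g^2 + 3.3*g - 2.49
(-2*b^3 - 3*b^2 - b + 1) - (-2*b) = -2*b^3 - 3*b^2 + b + 1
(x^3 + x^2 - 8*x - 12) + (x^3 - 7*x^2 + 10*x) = 2*x^3 - 6*x^2 + 2*x - 12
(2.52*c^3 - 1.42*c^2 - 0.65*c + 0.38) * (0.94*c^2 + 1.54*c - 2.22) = 2.3688*c^5 + 2.546*c^4 - 8.3922*c^3 + 2.5086*c^2 + 2.0282*c - 0.8436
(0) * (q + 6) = 0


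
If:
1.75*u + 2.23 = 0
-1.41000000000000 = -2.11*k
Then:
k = 0.67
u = -1.27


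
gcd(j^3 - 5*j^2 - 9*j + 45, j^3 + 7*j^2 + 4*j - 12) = 1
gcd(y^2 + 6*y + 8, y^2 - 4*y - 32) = y + 4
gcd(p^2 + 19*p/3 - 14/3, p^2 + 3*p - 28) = p + 7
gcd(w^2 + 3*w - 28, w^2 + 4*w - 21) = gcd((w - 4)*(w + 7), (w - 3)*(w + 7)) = w + 7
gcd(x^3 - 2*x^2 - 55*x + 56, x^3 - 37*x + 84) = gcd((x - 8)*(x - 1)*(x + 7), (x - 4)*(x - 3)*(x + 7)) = x + 7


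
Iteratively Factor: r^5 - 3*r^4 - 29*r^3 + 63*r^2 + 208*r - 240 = (r + 3)*(r^4 - 6*r^3 - 11*r^2 + 96*r - 80) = (r - 1)*(r + 3)*(r^3 - 5*r^2 - 16*r + 80) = (r - 1)*(r + 3)*(r + 4)*(r^2 - 9*r + 20) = (r - 4)*(r - 1)*(r + 3)*(r + 4)*(r - 5)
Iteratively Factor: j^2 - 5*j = (j)*(j - 5)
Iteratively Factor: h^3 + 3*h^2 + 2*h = (h + 1)*(h^2 + 2*h) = h*(h + 1)*(h + 2)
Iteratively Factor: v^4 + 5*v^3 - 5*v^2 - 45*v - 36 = (v - 3)*(v^3 + 8*v^2 + 19*v + 12) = (v - 3)*(v + 1)*(v^2 + 7*v + 12) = (v - 3)*(v + 1)*(v + 3)*(v + 4)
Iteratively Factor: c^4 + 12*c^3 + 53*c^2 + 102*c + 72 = (c + 2)*(c^3 + 10*c^2 + 33*c + 36) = (c + 2)*(c + 3)*(c^2 + 7*c + 12) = (c + 2)*(c + 3)^2*(c + 4)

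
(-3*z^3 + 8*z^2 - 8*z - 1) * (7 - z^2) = 3*z^5 - 8*z^4 - 13*z^3 + 57*z^2 - 56*z - 7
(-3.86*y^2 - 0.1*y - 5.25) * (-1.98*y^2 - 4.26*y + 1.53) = 7.6428*y^4 + 16.6416*y^3 + 4.9152*y^2 + 22.212*y - 8.0325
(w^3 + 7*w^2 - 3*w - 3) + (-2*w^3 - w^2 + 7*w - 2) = -w^3 + 6*w^2 + 4*w - 5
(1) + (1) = 2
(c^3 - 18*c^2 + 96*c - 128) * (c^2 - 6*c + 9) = c^5 - 24*c^4 + 213*c^3 - 866*c^2 + 1632*c - 1152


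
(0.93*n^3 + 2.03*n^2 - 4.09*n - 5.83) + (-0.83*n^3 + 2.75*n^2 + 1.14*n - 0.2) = 0.1*n^3 + 4.78*n^2 - 2.95*n - 6.03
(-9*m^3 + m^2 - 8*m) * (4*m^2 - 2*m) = -36*m^5 + 22*m^4 - 34*m^3 + 16*m^2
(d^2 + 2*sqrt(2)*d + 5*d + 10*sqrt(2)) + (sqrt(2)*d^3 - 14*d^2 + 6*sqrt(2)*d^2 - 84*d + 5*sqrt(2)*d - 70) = sqrt(2)*d^3 - 13*d^2 + 6*sqrt(2)*d^2 - 79*d + 7*sqrt(2)*d - 70 + 10*sqrt(2)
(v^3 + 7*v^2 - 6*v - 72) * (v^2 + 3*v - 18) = v^5 + 10*v^4 - 3*v^3 - 216*v^2 - 108*v + 1296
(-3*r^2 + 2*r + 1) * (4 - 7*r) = 21*r^3 - 26*r^2 + r + 4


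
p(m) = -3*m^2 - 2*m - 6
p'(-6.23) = 35.38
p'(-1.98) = 9.88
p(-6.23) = -109.98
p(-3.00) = -27.00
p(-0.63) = -5.93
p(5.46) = -106.35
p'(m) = -6*m - 2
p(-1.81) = -12.21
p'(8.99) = -55.94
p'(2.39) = -16.34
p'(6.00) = -38.00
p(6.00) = -126.00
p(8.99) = -266.44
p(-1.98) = -13.80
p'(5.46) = -34.76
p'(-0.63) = 1.78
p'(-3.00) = 16.00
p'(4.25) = -27.50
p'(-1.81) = 8.86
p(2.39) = -27.92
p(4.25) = -68.69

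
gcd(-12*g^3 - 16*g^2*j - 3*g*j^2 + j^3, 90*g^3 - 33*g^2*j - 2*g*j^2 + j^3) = 1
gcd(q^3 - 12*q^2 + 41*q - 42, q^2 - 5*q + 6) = q^2 - 5*q + 6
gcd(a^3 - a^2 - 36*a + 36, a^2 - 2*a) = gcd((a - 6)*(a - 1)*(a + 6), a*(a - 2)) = 1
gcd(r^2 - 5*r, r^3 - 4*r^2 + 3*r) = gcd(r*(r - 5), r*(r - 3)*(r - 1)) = r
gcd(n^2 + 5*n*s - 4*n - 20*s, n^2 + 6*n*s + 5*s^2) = n + 5*s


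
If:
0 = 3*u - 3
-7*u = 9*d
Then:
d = -7/9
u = 1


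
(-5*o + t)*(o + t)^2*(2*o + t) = -10*o^4 - 23*o^3*t - 15*o^2*t^2 - o*t^3 + t^4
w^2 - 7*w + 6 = (w - 6)*(w - 1)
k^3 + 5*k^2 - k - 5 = (k - 1)*(k + 1)*(k + 5)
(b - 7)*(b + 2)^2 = b^3 - 3*b^2 - 24*b - 28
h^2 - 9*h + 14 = (h - 7)*(h - 2)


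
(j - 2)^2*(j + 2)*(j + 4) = j^4 + 2*j^3 - 12*j^2 - 8*j + 32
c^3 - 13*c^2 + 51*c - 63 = (c - 7)*(c - 3)^2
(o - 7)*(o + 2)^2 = o^3 - 3*o^2 - 24*o - 28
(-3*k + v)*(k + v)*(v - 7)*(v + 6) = -3*k^2*v^2 + 3*k^2*v + 126*k^2 - 2*k*v^3 + 2*k*v^2 + 84*k*v + v^4 - v^3 - 42*v^2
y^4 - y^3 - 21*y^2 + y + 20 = (y - 5)*(y - 1)*(y + 1)*(y + 4)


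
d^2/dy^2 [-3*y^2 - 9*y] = -6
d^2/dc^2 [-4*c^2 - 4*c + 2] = -8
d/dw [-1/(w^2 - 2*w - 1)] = 2*(w - 1)/(-w^2 + 2*w + 1)^2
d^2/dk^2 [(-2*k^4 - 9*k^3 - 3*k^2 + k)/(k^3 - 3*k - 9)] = 6*(-3*k^6 - 44*k^5 - 189*k^4 - 233*k^3 - 549*k^2 - 729*k - 90)/(k^9 - 9*k^7 - 27*k^6 + 27*k^5 + 162*k^4 + 216*k^3 - 243*k^2 - 729*k - 729)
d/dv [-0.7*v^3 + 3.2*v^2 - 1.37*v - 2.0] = -2.1*v^2 + 6.4*v - 1.37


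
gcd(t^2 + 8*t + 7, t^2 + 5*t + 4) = t + 1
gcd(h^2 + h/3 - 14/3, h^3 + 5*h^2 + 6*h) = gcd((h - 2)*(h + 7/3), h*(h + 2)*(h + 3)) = 1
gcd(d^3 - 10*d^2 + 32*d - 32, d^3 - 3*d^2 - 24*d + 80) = d^2 - 8*d + 16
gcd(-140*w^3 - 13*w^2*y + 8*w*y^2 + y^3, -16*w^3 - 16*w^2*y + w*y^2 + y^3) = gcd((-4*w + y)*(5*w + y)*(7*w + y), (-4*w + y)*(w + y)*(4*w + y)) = -4*w + y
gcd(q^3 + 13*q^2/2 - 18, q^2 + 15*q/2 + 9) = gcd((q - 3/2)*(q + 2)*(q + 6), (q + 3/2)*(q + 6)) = q + 6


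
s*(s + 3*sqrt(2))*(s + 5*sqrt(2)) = s^3 + 8*sqrt(2)*s^2 + 30*s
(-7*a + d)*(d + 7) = -7*a*d - 49*a + d^2 + 7*d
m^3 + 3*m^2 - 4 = (m - 1)*(m + 2)^2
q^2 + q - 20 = (q - 4)*(q + 5)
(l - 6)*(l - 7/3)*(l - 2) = l^3 - 31*l^2/3 + 92*l/3 - 28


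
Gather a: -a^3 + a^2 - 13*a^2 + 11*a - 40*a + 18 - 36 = -a^3 - 12*a^2 - 29*a - 18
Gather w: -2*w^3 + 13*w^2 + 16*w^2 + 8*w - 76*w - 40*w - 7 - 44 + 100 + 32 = -2*w^3 + 29*w^2 - 108*w + 81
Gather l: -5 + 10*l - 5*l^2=-5*l^2 + 10*l - 5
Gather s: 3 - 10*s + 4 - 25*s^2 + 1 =-25*s^2 - 10*s + 8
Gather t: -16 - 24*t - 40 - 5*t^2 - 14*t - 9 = -5*t^2 - 38*t - 65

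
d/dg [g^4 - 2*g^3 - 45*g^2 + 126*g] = 4*g^3 - 6*g^2 - 90*g + 126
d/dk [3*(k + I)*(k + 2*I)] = 6*k + 9*I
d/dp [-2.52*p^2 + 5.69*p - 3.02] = 5.69 - 5.04*p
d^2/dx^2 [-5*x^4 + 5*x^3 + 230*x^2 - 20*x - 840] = -60*x^2 + 30*x + 460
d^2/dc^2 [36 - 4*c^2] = -8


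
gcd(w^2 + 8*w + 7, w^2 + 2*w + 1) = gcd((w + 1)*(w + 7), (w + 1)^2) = w + 1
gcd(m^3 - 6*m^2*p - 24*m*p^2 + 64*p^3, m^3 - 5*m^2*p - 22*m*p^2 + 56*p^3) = -m^2 - 2*m*p + 8*p^2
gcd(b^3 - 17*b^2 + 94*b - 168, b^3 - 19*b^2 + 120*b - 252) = b^2 - 13*b + 42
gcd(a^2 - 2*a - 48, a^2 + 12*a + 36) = a + 6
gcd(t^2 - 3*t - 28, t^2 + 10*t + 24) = t + 4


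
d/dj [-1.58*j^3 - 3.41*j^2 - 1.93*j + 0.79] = -4.74*j^2 - 6.82*j - 1.93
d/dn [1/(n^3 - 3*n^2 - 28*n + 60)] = (-3*n^2 + 6*n + 28)/(n^3 - 3*n^2 - 28*n + 60)^2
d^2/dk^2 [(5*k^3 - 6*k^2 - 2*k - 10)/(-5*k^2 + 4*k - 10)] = 20*(34*k^3 + 45*k^2 - 240*k + 34)/(125*k^6 - 300*k^5 + 990*k^4 - 1264*k^3 + 1980*k^2 - 1200*k + 1000)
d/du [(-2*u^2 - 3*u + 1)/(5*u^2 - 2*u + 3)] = (19*u^2 - 22*u - 7)/(25*u^4 - 20*u^3 + 34*u^2 - 12*u + 9)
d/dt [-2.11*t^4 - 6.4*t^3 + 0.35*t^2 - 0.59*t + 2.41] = -8.44*t^3 - 19.2*t^2 + 0.7*t - 0.59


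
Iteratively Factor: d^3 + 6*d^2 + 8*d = (d)*(d^2 + 6*d + 8) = d*(d + 2)*(d + 4)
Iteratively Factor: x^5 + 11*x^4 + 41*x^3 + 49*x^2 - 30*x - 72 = (x + 4)*(x^4 + 7*x^3 + 13*x^2 - 3*x - 18) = (x - 1)*(x + 4)*(x^3 + 8*x^2 + 21*x + 18) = (x - 1)*(x + 2)*(x + 4)*(x^2 + 6*x + 9) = (x - 1)*(x + 2)*(x + 3)*(x + 4)*(x + 3)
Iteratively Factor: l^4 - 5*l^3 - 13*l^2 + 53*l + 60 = (l - 5)*(l^3 - 13*l - 12) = (l - 5)*(l + 3)*(l^2 - 3*l - 4) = (l - 5)*(l + 1)*(l + 3)*(l - 4)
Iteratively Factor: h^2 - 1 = (h + 1)*(h - 1)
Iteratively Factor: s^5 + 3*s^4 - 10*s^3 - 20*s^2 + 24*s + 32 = (s + 4)*(s^4 - s^3 - 6*s^2 + 4*s + 8) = (s + 2)*(s + 4)*(s^3 - 3*s^2 + 4) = (s - 2)*(s + 2)*(s + 4)*(s^2 - s - 2) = (s - 2)^2*(s + 2)*(s + 4)*(s + 1)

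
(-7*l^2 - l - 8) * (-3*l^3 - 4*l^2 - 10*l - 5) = 21*l^5 + 31*l^4 + 98*l^3 + 77*l^2 + 85*l + 40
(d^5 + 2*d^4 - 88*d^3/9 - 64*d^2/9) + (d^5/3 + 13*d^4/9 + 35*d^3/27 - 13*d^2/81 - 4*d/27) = 4*d^5/3 + 31*d^4/9 - 229*d^3/27 - 589*d^2/81 - 4*d/27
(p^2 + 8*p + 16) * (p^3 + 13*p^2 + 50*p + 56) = p^5 + 21*p^4 + 170*p^3 + 664*p^2 + 1248*p + 896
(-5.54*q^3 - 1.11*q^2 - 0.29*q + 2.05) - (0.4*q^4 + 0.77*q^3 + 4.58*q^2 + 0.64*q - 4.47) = -0.4*q^4 - 6.31*q^3 - 5.69*q^2 - 0.93*q + 6.52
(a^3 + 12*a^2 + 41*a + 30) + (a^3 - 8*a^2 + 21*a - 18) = 2*a^3 + 4*a^2 + 62*a + 12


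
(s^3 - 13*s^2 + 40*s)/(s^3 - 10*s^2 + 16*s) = (s - 5)/(s - 2)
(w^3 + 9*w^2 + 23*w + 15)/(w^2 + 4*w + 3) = w + 5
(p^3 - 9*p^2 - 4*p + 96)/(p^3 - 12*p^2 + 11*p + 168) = (p - 4)/(p - 7)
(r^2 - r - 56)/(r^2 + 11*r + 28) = (r - 8)/(r + 4)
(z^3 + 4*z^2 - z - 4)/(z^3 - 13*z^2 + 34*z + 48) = (z^2 + 3*z - 4)/(z^2 - 14*z + 48)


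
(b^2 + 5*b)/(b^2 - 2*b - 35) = b/(b - 7)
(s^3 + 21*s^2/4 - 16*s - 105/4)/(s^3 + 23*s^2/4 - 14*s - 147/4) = (4*s + 5)/(4*s + 7)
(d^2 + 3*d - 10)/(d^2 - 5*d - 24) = (-d^2 - 3*d + 10)/(-d^2 + 5*d + 24)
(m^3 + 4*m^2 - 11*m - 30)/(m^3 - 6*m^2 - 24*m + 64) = (m^3 + 4*m^2 - 11*m - 30)/(m^3 - 6*m^2 - 24*m + 64)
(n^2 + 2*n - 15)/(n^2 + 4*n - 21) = (n + 5)/(n + 7)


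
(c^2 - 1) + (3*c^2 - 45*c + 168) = 4*c^2 - 45*c + 167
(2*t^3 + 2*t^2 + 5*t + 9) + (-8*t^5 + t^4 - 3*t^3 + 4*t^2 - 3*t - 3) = -8*t^5 + t^4 - t^3 + 6*t^2 + 2*t + 6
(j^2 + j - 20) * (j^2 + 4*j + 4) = j^4 + 5*j^3 - 12*j^2 - 76*j - 80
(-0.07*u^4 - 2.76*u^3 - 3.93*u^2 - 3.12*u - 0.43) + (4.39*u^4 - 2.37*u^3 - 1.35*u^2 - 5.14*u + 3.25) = 4.32*u^4 - 5.13*u^3 - 5.28*u^2 - 8.26*u + 2.82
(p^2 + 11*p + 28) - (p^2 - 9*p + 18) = 20*p + 10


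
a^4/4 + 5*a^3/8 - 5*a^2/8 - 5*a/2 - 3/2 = (a/4 + 1/4)*(a - 2)*(a + 3/2)*(a + 2)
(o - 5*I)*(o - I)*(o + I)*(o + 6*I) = o^4 + I*o^3 + 31*o^2 + I*o + 30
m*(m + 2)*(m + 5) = m^3 + 7*m^2 + 10*m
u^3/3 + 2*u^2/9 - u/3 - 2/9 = (u/3 + 1/3)*(u - 1)*(u + 2/3)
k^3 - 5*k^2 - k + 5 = (k - 5)*(k - 1)*(k + 1)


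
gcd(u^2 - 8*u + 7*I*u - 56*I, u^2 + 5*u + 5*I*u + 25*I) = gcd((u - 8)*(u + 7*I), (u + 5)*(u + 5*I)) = 1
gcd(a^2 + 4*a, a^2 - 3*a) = a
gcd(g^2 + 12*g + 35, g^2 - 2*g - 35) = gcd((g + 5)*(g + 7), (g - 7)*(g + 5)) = g + 5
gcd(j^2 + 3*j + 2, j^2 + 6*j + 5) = j + 1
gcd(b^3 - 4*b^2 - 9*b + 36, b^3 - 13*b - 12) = b^2 - b - 12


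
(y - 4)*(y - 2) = y^2 - 6*y + 8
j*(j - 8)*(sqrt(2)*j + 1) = sqrt(2)*j^3 - 8*sqrt(2)*j^2 + j^2 - 8*j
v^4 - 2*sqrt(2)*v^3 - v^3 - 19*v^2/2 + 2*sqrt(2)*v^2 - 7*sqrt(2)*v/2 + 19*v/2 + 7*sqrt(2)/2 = (v - 1)*(v - 7*sqrt(2)/2)*(v + sqrt(2)/2)*(v + sqrt(2))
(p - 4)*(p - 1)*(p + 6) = p^3 + p^2 - 26*p + 24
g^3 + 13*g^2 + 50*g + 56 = (g + 2)*(g + 4)*(g + 7)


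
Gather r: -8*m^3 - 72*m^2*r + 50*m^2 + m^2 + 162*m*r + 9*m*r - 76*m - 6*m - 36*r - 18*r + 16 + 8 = -8*m^3 + 51*m^2 - 82*m + r*(-72*m^2 + 171*m - 54) + 24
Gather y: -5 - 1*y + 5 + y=0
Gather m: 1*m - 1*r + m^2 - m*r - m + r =m^2 - m*r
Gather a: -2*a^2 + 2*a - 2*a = -2*a^2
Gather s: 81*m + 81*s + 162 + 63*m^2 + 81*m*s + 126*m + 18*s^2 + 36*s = 63*m^2 + 207*m + 18*s^2 + s*(81*m + 117) + 162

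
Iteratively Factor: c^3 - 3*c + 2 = (c - 1)*(c^2 + c - 2) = (c - 1)*(c + 2)*(c - 1)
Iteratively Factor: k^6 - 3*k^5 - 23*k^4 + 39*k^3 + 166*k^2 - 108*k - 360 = (k + 3)*(k^5 - 6*k^4 - 5*k^3 + 54*k^2 + 4*k - 120) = (k + 2)*(k + 3)*(k^4 - 8*k^3 + 11*k^2 + 32*k - 60) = (k - 3)*(k + 2)*(k + 3)*(k^3 - 5*k^2 - 4*k + 20) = (k - 5)*(k - 3)*(k + 2)*(k + 3)*(k^2 - 4) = (k - 5)*(k - 3)*(k - 2)*(k + 2)*(k + 3)*(k + 2)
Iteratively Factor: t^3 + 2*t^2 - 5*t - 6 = (t + 1)*(t^2 + t - 6) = (t - 2)*(t + 1)*(t + 3)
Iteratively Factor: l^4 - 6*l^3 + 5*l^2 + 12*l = (l - 4)*(l^3 - 2*l^2 - 3*l) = (l - 4)*(l + 1)*(l^2 - 3*l) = (l - 4)*(l - 3)*(l + 1)*(l)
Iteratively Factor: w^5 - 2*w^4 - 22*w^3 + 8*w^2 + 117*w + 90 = (w + 3)*(w^4 - 5*w^3 - 7*w^2 + 29*w + 30) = (w + 2)*(w + 3)*(w^3 - 7*w^2 + 7*w + 15) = (w + 1)*(w + 2)*(w + 3)*(w^2 - 8*w + 15) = (w - 3)*(w + 1)*(w + 2)*(w + 3)*(w - 5)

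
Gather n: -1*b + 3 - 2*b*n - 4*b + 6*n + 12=-5*b + n*(6 - 2*b) + 15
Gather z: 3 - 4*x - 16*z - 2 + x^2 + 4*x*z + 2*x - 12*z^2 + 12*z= x^2 - 2*x - 12*z^2 + z*(4*x - 4) + 1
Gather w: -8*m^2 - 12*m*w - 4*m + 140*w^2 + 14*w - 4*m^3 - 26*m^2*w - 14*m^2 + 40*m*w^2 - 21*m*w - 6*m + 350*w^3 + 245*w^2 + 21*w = -4*m^3 - 22*m^2 - 10*m + 350*w^3 + w^2*(40*m + 385) + w*(-26*m^2 - 33*m + 35)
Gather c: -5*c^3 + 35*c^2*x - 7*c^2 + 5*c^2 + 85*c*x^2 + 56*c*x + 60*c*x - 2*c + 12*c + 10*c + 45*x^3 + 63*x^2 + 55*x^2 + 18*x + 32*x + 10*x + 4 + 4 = -5*c^3 + c^2*(35*x - 2) + c*(85*x^2 + 116*x + 20) + 45*x^3 + 118*x^2 + 60*x + 8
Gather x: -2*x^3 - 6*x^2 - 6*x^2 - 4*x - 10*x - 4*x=-2*x^3 - 12*x^2 - 18*x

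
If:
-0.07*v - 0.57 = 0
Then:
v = -8.14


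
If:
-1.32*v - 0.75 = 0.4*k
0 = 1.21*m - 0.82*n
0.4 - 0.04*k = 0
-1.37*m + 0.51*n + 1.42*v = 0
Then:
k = 10.00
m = -8.28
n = -12.21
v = -3.60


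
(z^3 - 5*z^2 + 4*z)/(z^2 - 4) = z*(z^2 - 5*z + 4)/(z^2 - 4)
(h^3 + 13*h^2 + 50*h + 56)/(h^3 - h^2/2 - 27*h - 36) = 2*(h^2 + 9*h + 14)/(2*h^2 - 9*h - 18)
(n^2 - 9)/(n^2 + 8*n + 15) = (n - 3)/(n + 5)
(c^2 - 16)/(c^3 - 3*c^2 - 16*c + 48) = 1/(c - 3)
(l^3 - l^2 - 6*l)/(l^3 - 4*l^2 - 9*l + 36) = l*(l + 2)/(l^2 - l - 12)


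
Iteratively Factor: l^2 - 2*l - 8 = (l + 2)*(l - 4)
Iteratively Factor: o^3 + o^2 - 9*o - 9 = (o + 1)*(o^2 - 9) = (o - 3)*(o + 1)*(o + 3)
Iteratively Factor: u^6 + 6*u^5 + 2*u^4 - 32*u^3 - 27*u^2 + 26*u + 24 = (u + 3)*(u^5 + 3*u^4 - 7*u^3 - 11*u^2 + 6*u + 8) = (u + 1)*(u + 3)*(u^4 + 2*u^3 - 9*u^2 - 2*u + 8) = (u - 2)*(u + 1)*(u + 3)*(u^3 + 4*u^2 - u - 4) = (u - 2)*(u - 1)*(u + 1)*(u + 3)*(u^2 + 5*u + 4) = (u - 2)*(u - 1)*(u + 1)*(u + 3)*(u + 4)*(u + 1)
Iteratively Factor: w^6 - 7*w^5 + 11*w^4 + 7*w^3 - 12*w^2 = (w - 3)*(w^5 - 4*w^4 - w^3 + 4*w^2) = w*(w - 3)*(w^4 - 4*w^3 - w^2 + 4*w) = w^2*(w - 3)*(w^3 - 4*w^2 - w + 4) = w^2*(w - 3)*(w - 1)*(w^2 - 3*w - 4) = w^2*(w - 4)*(w - 3)*(w - 1)*(w + 1)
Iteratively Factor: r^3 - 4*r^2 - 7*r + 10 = (r - 5)*(r^2 + r - 2) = (r - 5)*(r - 1)*(r + 2)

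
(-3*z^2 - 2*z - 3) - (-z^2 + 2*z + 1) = -2*z^2 - 4*z - 4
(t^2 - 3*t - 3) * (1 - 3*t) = -3*t^3 + 10*t^2 + 6*t - 3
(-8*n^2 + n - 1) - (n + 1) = -8*n^2 - 2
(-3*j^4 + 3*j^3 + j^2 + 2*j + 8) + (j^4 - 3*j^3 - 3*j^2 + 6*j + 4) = -2*j^4 - 2*j^2 + 8*j + 12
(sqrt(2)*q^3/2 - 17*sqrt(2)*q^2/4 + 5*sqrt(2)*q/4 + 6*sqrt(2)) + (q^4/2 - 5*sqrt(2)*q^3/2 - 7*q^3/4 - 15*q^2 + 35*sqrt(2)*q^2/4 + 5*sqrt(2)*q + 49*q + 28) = q^4/2 - 2*sqrt(2)*q^3 - 7*q^3/4 - 15*q^2 + 9*sqrt(2)*q^2/2 + 25*sqrt(2)*q/4 + 49*q + 6*sqrt(2) + 28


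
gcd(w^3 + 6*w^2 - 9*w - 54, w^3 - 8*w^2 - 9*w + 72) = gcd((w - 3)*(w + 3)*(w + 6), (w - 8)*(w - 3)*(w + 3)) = w^2 - 9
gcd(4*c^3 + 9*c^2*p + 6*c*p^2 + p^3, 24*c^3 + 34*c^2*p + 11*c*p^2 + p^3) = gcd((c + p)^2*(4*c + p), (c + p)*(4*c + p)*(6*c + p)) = 4*c^2 + 5*c*p + p^2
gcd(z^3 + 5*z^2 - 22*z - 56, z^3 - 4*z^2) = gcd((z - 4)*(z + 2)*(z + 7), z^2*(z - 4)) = z - 4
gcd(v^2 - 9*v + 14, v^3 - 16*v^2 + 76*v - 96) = v - 2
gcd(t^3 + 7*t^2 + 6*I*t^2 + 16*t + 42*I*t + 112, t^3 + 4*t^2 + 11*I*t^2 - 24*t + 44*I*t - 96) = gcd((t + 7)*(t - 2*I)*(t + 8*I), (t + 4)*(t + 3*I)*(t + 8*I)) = t + 8*I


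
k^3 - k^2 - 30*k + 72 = (k - 4)*(k - 3)*(k + 6)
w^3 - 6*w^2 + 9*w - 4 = (w - 4)*(w - 1)^2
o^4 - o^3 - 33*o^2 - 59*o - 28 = (o - 7)*(o + 1)^2*(o + 4)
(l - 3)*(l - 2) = l^2 - 5*l + 6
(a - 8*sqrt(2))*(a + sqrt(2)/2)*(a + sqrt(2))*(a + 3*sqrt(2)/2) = a^4 - 5*sqrt(2)*a^3 - 85*a^2/2 - 85*sqrt(2)*a/2 - 24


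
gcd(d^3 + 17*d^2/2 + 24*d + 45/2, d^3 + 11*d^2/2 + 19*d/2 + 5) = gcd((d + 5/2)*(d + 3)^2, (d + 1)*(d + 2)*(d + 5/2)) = d + 5/2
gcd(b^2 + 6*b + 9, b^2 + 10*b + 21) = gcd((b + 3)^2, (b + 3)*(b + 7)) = b + 3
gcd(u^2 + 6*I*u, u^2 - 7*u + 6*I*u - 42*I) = u + 6*I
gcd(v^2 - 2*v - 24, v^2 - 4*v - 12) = v - 6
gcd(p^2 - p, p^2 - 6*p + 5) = p - 1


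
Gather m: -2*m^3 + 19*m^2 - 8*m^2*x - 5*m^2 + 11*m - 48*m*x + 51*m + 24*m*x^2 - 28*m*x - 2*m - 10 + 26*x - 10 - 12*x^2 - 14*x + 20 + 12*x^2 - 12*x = -2*m^3 + m^2*(14 - 8*x) + m*(24*x^2 - 76*x + 60)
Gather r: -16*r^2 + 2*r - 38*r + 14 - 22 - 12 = -16*r^2 - 36*r - 20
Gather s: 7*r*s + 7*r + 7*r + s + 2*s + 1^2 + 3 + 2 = 14*r + s*(7*r + 3) + 6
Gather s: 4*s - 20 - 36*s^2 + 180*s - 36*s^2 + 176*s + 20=-72*s^2 + 360*s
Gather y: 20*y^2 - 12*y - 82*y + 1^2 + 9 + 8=20*y^2 - 94*y + 18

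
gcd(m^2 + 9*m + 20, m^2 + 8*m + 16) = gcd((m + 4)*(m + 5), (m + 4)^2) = m + 4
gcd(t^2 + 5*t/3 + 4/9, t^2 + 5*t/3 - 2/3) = 1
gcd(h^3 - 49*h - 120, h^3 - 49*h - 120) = h^3 - 49*h - 120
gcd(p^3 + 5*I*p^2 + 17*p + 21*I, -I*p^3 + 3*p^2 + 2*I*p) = p + I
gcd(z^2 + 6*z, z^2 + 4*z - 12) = z + 6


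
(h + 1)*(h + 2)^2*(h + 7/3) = h^4 + 22*h^3/3 + 59*h^2/3 + 68*h/3 + 28/3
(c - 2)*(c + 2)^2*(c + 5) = c^4 + 7*c^3 + 6*c^2 - 28*c - 40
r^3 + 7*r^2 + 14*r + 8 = (r + 1)*(r + 2)*(r + 4)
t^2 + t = t*(t + 1)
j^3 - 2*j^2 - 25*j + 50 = (j - 5)*(j - 2)*(j + 5)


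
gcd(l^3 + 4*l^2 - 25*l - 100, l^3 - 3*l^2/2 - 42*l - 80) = l + 4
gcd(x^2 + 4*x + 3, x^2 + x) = x + 1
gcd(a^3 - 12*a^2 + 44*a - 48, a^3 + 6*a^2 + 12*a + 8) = 1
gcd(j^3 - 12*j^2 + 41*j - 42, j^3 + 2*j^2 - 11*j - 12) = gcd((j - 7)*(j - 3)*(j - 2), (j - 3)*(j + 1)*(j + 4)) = j - 3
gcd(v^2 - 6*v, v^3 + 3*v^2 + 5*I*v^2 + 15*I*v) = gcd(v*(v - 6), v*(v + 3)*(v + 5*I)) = v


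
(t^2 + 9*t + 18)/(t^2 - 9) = (t + 6)/(t - 3)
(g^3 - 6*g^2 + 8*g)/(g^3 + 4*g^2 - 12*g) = (g - 4)/(g + 6)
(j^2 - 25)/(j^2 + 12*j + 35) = (j - 5)/(j + 7)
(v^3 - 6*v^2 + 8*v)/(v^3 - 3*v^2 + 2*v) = (v - 4)/(v - 1)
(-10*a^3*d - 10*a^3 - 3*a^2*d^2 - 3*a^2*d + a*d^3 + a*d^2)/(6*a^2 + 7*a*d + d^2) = a*(-10*a^2*d - 10*a^2 - 3*a*d^2 - 3*a*d + d^3 + d^2)/(6*a^2 + 7*a*d + d^2)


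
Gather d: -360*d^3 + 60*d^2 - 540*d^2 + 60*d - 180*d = -360*d^3 - 480*d^2 - 120*d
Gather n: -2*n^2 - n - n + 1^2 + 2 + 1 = -2*n^2 - 2*n + 4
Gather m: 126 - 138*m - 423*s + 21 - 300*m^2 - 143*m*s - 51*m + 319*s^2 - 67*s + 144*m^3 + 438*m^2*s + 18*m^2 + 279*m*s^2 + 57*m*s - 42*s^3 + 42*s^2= 144*m^3 + m^2*(438*s - 282) + m*(279*s^2 - 86*s - 189) - 42*s^3 + 361*s^2 - 490*s + 147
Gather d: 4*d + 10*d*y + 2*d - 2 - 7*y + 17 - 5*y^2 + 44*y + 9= d*(10*y + 6) - 5*y^2 + 37*y + 24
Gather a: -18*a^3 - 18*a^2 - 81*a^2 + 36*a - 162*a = -18*a^3 - 99*a^2 - 126*a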